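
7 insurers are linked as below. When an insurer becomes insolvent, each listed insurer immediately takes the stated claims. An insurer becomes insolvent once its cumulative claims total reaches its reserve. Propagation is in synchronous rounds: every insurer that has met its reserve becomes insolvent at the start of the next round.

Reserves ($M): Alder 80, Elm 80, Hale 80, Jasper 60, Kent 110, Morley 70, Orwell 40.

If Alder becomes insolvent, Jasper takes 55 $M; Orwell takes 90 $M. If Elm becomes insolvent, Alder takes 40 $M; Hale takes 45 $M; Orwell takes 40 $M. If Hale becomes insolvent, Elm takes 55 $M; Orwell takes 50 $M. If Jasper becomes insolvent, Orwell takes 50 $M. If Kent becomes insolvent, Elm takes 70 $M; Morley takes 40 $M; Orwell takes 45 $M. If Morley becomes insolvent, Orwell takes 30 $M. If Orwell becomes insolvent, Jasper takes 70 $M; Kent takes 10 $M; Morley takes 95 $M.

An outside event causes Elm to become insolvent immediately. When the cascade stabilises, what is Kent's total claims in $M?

10

Round 1 — Elm becomes insolvent (initial).
  Alder: +40 → 40 < 80
  Hale: +45 → 45 < 80
  Orwell: +40 → 40 ≥ 40
Round 2 — Orwell becomes insolvent.
  Jasper: +70 → 70 ≥ 60
  Kent: +10 → 10 < 110
  Morley: +95 → 95 ≥ 70
Round 3 — Jasper, Morley become insolvent.
No further insolvencies.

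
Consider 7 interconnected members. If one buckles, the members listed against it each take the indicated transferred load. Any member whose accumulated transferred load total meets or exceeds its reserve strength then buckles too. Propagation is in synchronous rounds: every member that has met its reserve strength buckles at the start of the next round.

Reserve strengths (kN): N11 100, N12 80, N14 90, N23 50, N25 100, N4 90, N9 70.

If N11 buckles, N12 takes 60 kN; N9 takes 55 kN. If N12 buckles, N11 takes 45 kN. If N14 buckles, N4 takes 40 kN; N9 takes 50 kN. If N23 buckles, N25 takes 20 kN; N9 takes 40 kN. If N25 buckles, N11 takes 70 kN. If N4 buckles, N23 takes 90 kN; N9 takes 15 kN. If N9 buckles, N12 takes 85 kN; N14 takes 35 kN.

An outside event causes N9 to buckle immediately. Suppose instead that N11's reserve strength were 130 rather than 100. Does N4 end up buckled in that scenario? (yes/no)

With N11's reserve strength at 130:
Round 1 — N9 buckles (initial).
  N12: +85 → 85 ≥ 80
  N14: +35 → 35 < 90
Round 2 — N12 buckles.
  N11: +45 → 45 < 130
No further bucklings.

no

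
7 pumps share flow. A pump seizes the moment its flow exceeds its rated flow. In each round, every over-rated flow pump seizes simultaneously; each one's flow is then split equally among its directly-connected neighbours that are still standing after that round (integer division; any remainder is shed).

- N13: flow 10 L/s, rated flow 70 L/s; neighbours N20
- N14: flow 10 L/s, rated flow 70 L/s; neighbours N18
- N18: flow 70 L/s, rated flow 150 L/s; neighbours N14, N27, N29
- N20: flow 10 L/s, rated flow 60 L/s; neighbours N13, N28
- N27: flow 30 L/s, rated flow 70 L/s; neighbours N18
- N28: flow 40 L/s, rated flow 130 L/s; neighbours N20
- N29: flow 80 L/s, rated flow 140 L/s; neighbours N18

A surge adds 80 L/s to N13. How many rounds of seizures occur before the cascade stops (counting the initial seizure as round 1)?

3

Round 1 — N13 at 90 > 70. N13 seizes.
  N13 sheds 90 L/s to N20: 90 each.
    N20: 10+90 = 100 > 60
Round 2 — N20 seizes.
  N20 sheds 100 L/s to N28: 100 each.
    N28: 40+100 = 140 > 130
Round 3 — N28 seizes.
  N28 sheds 140 L/s: no online neighbours, lost.
No further seizures.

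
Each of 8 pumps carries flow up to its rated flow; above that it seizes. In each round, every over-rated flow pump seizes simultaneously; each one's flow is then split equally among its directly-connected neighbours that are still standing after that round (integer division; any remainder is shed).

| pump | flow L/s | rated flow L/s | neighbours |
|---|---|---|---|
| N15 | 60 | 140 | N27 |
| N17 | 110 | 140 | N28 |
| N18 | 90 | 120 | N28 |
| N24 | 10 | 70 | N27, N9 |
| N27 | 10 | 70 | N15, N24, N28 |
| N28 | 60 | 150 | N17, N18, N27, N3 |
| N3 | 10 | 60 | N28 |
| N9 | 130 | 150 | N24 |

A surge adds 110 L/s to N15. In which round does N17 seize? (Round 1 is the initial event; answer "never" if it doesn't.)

Round 1 — N15 at 170 > 140. N15 seizes.
  N15 sheds 170 L/s to N27: 170 each.
    N27: 10+170 = 180 > 70
Round 2 — N27 seizes.
  N27 sheds 180 L/s to N24, N28: 90 each.
    N24: 10+90 = 100 > 70
    N28: 60+90 = 150 ≤ 150
Round 3 — N24 seizes.
  N24 sheds 100 L/s to N9: 100 each.
    N9: 130+100 = 230 > 150
Round 4 — N9 seizes.
  N9 sheds 230 L/s: no online neighbours, lost.
No further seizures.

never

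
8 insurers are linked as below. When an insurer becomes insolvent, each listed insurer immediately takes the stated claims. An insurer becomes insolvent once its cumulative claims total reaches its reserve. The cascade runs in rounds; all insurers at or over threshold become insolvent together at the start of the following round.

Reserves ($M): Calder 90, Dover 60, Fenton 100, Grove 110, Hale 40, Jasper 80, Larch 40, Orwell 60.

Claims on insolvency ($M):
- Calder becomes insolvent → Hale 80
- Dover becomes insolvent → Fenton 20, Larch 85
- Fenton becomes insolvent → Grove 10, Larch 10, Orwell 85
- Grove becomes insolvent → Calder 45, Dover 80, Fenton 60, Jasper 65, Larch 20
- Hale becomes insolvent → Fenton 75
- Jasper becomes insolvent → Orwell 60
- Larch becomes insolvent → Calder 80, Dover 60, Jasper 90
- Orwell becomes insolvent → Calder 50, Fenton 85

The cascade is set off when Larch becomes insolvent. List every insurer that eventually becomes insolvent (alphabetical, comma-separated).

Round 1 — Larch becomes insolvent (initial).
  Calder: +80 → 80 < 90
  Dover: +60 → 60 ≥ 60
  Jasper: +90 → 90 ≥ 80
Round 2 — Dover, Jasper become insolvent.
  Fenton: +20 → 20 < 100
  Orwell: +60 → 60 ≥ 60
Round 3 — Orwell becomes insolvent.
  Calder: +50 → 130 ≥ 90
  Fenton: +85 → 105 ≥ 100
Round 4 — Calder, Fenton become insolvent.
  Grove: +10 → 10 < 110
  Hale: +80 → 80 ≥ 40
Round 5 — Hale becomes insolvent.
No further insolvencies.

Calder, Dover, Fenton, Hale, Jasper, Larch, Orwell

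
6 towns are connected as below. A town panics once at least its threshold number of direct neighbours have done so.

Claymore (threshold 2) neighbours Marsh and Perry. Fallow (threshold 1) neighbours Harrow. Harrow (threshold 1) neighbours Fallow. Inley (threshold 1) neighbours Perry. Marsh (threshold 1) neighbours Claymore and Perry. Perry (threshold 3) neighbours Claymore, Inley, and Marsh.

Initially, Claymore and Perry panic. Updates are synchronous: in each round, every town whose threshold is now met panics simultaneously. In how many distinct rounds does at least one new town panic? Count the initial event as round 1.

Round 1 — Claymore, Perry panic (initial).
Round 2 — checking thresholds:
  Inley: 1 of 1 neighbours ≥ 1, panics.
  Marsh: 2 of 2 neighbours ≥ 1, panics.
Round 3 — no new panics; cascade stops.

2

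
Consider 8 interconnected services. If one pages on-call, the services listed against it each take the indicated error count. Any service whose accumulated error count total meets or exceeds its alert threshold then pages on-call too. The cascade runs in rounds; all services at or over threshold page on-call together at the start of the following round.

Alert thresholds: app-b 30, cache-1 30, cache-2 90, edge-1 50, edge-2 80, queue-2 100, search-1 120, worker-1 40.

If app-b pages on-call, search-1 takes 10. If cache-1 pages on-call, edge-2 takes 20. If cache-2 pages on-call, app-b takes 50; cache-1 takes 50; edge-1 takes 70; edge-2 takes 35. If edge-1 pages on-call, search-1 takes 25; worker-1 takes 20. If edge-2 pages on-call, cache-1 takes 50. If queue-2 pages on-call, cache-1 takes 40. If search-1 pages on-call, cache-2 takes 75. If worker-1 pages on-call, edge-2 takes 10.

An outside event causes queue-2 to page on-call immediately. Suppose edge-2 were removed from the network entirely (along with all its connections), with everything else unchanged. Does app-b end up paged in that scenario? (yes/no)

With edge-2 removed:
Round 1 — queue-2 pages on-call (initial).
  cache-1: +40 → 40 ≥ 30
Round 2 — cache-1 pages on-call.
No further pages.

no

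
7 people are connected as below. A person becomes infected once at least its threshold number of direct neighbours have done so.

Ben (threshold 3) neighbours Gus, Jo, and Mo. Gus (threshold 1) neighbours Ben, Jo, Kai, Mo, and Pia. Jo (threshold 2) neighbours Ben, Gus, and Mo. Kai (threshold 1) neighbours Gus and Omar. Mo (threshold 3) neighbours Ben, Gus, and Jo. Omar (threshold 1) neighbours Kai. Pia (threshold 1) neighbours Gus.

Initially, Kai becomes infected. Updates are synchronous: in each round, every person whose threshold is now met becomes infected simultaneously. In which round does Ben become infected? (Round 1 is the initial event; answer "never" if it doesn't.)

never

Round 1 — Kai becomes infected (initial).
Round 2 — checking thresholds:
  Gus: 1 of 5 neighbours ≥ 1, becomes infected.
  Omar: 1 of 1 neighbours ≥ 1, becomes infected.
Round 3 — checking thresholds:
  Ben: 1 of 3 neighbours < 3, holds.
  Jo: 1 of 3 neighbours < 2, holds.
  Mo: 1 of 3 neighbours < 3, holds.
  Pia: 1 of 1 neighbours ≥ 1, becomes infected.
Round 4 — no new infections; cascade stops.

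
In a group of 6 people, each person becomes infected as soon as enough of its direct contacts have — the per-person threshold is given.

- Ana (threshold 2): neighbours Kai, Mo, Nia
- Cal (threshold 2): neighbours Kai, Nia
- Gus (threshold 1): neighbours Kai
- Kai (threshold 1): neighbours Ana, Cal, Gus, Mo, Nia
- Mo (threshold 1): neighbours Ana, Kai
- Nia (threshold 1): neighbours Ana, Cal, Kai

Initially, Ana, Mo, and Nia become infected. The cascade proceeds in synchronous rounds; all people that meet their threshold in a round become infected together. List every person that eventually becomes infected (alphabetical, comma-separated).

Ana, Cal, Gus, Kai, Mo, Nia

Round 1 — Ana, Mo, Nia become infected (initial).
Round 2 — checking thresholds:
  Cal: 1 of 2 neighbours < 2, holds.
  Kai: 3 of 5 neighbours ≥ 1, becomes infected.
Round 3 — checking thresholds:
  Cal: 2 of 2 neighbours ≥ 2, becomes infected.
  Gus: 1 of 1 neighbours ≥ 1, becomes infected.
Round 4 — no new infections; cascade stops.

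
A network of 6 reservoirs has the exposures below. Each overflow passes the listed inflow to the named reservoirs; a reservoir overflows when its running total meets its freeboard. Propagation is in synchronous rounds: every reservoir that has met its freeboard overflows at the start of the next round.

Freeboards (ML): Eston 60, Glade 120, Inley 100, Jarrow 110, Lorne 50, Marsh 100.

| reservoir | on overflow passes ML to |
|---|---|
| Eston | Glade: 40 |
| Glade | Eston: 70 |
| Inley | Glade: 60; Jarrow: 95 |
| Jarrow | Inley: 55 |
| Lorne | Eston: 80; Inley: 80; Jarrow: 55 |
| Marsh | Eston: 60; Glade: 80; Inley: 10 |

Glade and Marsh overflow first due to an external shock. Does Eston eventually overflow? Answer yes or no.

Round 1 — Glade, Marsh overflow (initial).
  Eston: +70+60 → 130 ≥ 60
  Inley: +10 → 10 < 100
Round 2 — Eston overflows.
No further overflows.

yes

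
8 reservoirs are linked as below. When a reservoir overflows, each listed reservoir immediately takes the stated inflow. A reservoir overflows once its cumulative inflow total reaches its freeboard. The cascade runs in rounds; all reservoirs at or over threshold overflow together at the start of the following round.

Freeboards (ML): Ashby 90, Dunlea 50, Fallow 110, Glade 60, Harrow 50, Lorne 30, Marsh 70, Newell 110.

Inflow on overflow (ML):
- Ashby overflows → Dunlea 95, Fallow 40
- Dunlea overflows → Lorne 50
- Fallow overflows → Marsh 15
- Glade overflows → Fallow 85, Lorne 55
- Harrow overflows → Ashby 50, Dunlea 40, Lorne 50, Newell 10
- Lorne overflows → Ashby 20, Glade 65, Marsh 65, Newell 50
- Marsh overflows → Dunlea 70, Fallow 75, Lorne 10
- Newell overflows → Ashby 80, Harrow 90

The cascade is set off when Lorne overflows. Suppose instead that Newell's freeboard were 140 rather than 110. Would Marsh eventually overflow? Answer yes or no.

no

With Newell's freeboard at 140:
Round 1 — Lorne overflows (initial).
  Ashby: +20 → 20 < 90
  Glade: +65 → 65 ≥ 60
  Marsh: +65 → 65 < 70
  Newell: +50 → 50 < 140
Round 2 — Glade overflows.
  Fallow: +85 → 85 < 110
No further overflows.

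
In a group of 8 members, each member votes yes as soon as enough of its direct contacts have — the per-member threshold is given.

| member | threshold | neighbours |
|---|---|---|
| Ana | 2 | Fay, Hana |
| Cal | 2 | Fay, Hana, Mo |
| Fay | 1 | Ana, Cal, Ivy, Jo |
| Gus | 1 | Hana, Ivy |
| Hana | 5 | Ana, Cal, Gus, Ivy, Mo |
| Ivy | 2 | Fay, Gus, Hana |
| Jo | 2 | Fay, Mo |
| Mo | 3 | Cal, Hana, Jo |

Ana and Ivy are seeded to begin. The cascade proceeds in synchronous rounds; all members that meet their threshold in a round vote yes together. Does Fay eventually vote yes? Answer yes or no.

Round 1 — Ana, Ivy vote yes (initial).
Round 2 — checking thresholds:
  Fay: 2 of 4 neighbours ≥ 1, votes yes.
  Gus: 1 of 2 neighbours ≥ 1, votes yes.
  Hana: 2 of 5 neighbours < 5, not yet.
Round 3 — no new yes votes; cascade stops.

yes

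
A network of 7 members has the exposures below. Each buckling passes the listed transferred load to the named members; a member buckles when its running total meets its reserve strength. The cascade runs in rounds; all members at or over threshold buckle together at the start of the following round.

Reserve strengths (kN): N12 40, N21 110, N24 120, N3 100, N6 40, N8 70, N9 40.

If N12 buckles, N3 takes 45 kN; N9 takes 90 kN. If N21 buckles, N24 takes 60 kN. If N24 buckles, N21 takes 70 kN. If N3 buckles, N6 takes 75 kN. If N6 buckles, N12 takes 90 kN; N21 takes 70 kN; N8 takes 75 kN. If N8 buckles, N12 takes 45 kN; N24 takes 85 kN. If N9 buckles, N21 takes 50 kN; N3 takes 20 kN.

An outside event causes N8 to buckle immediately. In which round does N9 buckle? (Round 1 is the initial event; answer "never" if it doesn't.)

Round 1 — N8 buckles (initial).
  N12: +45 → 45 ≥ 40
  N24: +85 → 85 < 120
Round 2 — N12 buckles.
  N3: +45 → 45 < 100
  N9: +90 → 90 ≥ 40
Round 3 — N9 buckles.
  N21: +50 → 50 < 110
  N3: +20 → 65 < 100
No further bucklings.

3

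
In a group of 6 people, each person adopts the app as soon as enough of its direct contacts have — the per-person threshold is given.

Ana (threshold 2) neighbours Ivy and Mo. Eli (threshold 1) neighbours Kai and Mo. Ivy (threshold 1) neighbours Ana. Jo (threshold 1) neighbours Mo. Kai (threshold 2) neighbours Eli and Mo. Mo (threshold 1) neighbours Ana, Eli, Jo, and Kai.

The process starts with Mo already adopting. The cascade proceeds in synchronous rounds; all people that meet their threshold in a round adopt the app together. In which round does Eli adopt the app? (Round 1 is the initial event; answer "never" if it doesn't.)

2

Round 1 — Mo adopts the app (initial).
Round 2 — checking thresholds:
  Ana: 1 of 2 neighbours < 2, not yet.
  Eli: 1 of 2 neighbours ≥ 1, adopts the app.
  Jo: 1 of 1 neighbours ≥ 1, adopts the app.
  Kai: 1 of 2 neighbours < 2, not yet.
Round 3 — checking thresholds:
  Ana: 1 of 2 neighbours < 2, not yet.
  Kai: 2 of 2 neighbours ≥ 2, adopts the app.
Round 4 — no new adoptions; cascade stops.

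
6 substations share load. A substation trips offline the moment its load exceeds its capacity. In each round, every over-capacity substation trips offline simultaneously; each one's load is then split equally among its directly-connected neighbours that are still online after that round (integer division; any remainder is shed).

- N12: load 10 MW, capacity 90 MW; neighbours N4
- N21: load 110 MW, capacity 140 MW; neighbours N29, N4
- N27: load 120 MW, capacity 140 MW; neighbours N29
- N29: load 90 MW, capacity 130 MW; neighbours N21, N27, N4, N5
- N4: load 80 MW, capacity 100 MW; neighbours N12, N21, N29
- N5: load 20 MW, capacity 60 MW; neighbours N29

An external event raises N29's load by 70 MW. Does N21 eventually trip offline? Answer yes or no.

Round 1 — N29 at 160 > 130. N29 trips offline.
  N29 sheds 160 MW to N21, N27, N4, N5: 40 each.
    N21: 110+40 = 150 > 140
    N27: 120+40 = 160 > 140
    N4: 80+40 = 120 > 100
    N5: 20+40 = 60 ≤ 60
Round 2 — N21, N27, N4 trip offline.
  N21 sheds 150 MW: no online neighbours, lost.
  N27 sheds 160 MW: no online neighbours, lost.
  N4 sheds 120 MW to N12: 120 each.
    N12: 10+120 = 130 > 90
Round 3 — N12 trips offline.
  N12 sheds 130 MW: no online neighbours, lost.
No further trips.

yes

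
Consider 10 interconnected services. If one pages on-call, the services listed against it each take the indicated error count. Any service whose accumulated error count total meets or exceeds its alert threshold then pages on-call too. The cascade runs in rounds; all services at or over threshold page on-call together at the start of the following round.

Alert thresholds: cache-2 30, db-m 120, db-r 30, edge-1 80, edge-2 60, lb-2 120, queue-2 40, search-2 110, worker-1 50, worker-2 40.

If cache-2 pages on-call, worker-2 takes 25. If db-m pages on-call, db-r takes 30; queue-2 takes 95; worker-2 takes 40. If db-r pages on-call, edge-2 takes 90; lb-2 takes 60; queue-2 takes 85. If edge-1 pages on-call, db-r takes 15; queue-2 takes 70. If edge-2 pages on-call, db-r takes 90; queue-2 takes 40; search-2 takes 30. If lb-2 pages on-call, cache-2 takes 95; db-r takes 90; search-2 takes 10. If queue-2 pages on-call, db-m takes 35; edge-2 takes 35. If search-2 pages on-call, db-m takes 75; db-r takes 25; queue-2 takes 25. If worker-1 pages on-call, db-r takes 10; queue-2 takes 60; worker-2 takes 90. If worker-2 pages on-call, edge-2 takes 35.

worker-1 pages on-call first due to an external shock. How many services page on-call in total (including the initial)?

Round 1 — worker-1 pages on-call (initial).
  db-r: +10 → 10 < 30
  queue-2: +60 → 60 ≥ 40
  worker-2: +90 → 90 ≥ 40
Round 2 — queue-2, worker-2 page on-call.
  db-m: +35 → 35 < 120
  edge-2: +35+35 → 70 ≥ 60
Round 3 — edge-2 pages on-call.
  db-r: +90 → 100 ≥ 30
  search-2: +30 → 30 < 110
Round 4 — db-r pages on-call.
  lb-2: +60 → 60 < 120
No further pages.

5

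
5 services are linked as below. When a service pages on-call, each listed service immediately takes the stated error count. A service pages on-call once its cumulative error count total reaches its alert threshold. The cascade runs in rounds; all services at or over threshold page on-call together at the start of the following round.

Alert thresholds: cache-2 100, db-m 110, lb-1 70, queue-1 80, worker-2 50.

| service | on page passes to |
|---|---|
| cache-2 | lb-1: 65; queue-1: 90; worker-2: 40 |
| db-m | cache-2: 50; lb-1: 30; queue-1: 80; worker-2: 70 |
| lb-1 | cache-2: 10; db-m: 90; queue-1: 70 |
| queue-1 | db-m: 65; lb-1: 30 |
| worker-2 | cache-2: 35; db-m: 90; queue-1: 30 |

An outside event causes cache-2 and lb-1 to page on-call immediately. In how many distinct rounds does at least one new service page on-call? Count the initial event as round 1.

4

Round 1 — cache-2, lb-1 page on-call (initial).
  db-m: +90 → 90 < 110
  queue-1: +90+70 → 160 ≥ 80
  worker-2: +40 → 40 < 50
Round 2 — queue-1 pages on-call.
  db-m: +65 → 155 ≥ 110
Round 3 — db-m pages on-call.
  worker-2: +70 → 110 ≥ 50
Round 4 — worker-2 pages on-call.
No further pages.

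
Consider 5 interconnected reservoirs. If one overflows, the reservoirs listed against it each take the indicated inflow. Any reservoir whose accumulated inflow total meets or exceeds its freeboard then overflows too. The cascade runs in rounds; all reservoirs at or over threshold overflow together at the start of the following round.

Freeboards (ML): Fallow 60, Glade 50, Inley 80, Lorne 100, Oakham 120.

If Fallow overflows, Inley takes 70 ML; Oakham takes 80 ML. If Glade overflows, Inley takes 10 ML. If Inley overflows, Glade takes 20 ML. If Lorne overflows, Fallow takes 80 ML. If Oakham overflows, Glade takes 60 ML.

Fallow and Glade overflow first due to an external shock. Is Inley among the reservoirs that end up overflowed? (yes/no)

yes

Round 1 — Fallow, Glade overflow (initial).
  Inley: +70+10 → 80 ≥ 80
  Oakham: +80 → 80 < 120
Round 2 — Inley overflows.
No further overflows.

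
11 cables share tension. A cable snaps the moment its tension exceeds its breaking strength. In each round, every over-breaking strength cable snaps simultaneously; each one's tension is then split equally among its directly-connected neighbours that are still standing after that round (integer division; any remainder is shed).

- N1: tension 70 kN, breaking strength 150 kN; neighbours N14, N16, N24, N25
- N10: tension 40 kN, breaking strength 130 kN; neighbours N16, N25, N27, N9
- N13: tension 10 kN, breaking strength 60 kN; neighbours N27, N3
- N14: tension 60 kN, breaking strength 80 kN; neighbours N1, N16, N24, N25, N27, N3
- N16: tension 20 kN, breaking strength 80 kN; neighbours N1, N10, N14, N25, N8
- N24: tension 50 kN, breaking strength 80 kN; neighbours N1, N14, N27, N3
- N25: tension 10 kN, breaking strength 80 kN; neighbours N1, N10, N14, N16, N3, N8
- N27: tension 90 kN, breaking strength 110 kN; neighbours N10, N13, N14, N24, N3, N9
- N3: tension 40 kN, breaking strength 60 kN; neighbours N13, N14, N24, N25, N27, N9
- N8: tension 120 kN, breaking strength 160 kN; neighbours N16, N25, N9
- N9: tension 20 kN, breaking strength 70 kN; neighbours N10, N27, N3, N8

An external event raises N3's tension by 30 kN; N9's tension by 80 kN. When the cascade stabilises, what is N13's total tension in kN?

Round 1 — N3 at 70 > 60; N9 at 100 > 70. N3, N9 snap.
  N3 sheds 70 kN to N13, N14, N24, N25, N27: 14 each.
    N13: 10+14 = 24 ≤ 60
    N14: 60+14 = 74 ≤ 80
    N24: 50+14 = 64 ≤ 80
    N25: 10+14 = 24 ≤ 80
    N27: 90+14 = 104 ≤ 110
  N9 sheds 100 kN to N10, N27, N8: 33 each (1 lost).
    N10: 40+33 = 73 ≤ 130
    N27: 104+33 = 137 > 110
    N8: 120+33 = 153 ≤ 160
Round 2 — N27 snaps.
  N27 sheds 137 kN to N10, N13, N14, N24: 34 each (1 lost).
    N10: 73+34 = 107 ≤ 130
    N13: 24+34 = 58 ≤ 60
    N14: 74+34 = 108 > 80
    N24: 64+34 = 98 > 80
Round 3 — N14, N24 snap.
  N14 sheds 108 kN to N1, N16, N25: 36 each.
    N1: 70+36 = 106 ≤ 150
    N16: 20+36 = 56 ≤ 80
    N25: 24+36 = 60 ≤ 80
  N24 sheds 98 kN to N1: 98 each.
    N1: 106+98 = 204 > 150
Round 4 — N1 snaps.
  N1 sheds 204 kN to N16, N25: 102 each.
    N16: 56+102 = 158 > 80
    N25: 60+102 = 162 > 80
Round 5 — N16, N25 snap.
  N16 sheds 158 kN to N10, N8: 79 each.
    N10: 107+79 = 186 > 130
    N8: 153+79 = 232 > 160
  N25 sheds 162 kN to N10, N8: 81 each.
    N10: 186+81 = 267 > 130
    N8: 232+81 = 313 > 160
Round 6 — N10, N8 snap.
  N10 sheds 267 kN: no online neighbours, lost.
  N8 sheds 313 kN: no online neighbours, lost.
No further breaks.

58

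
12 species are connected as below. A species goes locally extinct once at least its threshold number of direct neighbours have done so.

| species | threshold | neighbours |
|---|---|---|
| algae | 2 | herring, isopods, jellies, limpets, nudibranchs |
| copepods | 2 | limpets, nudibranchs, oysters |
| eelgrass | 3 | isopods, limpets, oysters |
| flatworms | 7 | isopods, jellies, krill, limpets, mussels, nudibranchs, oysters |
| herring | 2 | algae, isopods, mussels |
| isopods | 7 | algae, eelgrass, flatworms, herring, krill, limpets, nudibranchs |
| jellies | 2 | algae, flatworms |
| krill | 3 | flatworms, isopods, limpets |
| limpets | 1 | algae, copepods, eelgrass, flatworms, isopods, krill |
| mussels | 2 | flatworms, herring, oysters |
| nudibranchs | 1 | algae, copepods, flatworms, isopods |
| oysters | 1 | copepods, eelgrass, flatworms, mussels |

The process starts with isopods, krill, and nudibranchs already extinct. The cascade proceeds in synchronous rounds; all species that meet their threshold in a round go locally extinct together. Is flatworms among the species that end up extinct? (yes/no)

Round 1 — isopods, krill, nudibranchs go locally extinct (initial).
Round 2 — checking thresholds:
  algae: 2 of 5 neighbours ≥ 2, goes locally extinct.
  copepods: 1 of 3 neighbours < 2, not yet.
  eelgrass: 1 of 3 neighbours < 3, not yet.
  flatworms: 3 of 7 neighbours < 7, not yet.
  herring: 1 of 3 neighbours < 2, not yet.
  limpets: 2 of 6 neighbours ≥ 1, goes locally extinct.
Round 3 — checking thresholds:
  copepods: 2 of 3 neighbours ≥ 2, goes locally extinct.
  eelgrass: 2 of 3 neighbours < 3, not yet.
  flatworms: 4 of 7 neighbours < 7, not yet.
  herring: 2 of 3 neighbours ≥ 2, goes locally extinct.
  jellies: 1 of 2 neighbours < 2, not yet.
Round 4 — checking thresholds:
  eelgrass: 2 of 3 neighbours < 3, not yet.
  flatworms: 4 of 7 neighbours < 7, not yet.
  jellies: 1 of 2 neighbours < 2, not yet.
  mussels: 1 of 3 neighbours < 2, not yet.
  oysters: 1 of 4 neighbours ≥ 1, goes locally extinct.
Round 5 — checking thresholds:
  eelgrass: 3 of 3 neighbours ≥ 3, goes locally extinct.
  flatworms: 5 of 7 neighbours < 7, not yet.
  jellies: 1 of 2 neighbours < 2, not yet.
  mussels: 2 of 3 neighbours ≥ 2, goes locally extinct.
Round 6 — no new extinctions; cascade stops.

no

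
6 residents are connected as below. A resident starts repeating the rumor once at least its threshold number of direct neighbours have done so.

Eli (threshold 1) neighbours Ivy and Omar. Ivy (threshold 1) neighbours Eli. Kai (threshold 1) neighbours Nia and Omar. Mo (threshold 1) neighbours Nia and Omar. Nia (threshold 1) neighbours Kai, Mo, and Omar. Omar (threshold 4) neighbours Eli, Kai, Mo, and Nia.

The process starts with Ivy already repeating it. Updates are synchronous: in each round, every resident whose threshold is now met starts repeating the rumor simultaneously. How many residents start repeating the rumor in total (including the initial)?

2

Round 1 — Ivy starts repeating the rumor (initial).
Round 2 — checking thresholds:
  Eli: 1 of 2 neighbours ≥ 1, starts repeating the rumor.
Round 3 — no new spreads; cascade stops.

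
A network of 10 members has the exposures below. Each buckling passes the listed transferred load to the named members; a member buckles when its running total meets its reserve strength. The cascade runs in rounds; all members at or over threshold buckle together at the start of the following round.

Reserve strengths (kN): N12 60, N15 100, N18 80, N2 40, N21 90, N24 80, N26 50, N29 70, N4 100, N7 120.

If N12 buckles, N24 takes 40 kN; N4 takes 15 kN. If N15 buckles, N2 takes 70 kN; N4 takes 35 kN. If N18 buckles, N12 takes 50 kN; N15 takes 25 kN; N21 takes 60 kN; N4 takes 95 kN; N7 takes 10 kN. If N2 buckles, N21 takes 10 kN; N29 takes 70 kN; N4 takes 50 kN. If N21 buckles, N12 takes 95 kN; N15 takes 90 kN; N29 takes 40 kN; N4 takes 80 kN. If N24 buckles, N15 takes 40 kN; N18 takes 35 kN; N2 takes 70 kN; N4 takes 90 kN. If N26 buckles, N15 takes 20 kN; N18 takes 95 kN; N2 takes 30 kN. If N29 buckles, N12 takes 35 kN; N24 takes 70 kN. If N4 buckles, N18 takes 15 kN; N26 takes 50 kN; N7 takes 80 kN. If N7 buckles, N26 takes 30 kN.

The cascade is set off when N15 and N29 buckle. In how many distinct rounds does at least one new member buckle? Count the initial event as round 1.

2

Round 1 — N15, N29 buckle (initial).
  N12: +35 → 35 < 60
  N2: +70 → 70 ≥ 40
  N24: +70 → 70 < 80
  N4: +35 → 35 < 100
Round 2 — N2 buckles.
  N21: +10 → 10 < 90
  N4: +50 → 85 < 100
No further bucklings.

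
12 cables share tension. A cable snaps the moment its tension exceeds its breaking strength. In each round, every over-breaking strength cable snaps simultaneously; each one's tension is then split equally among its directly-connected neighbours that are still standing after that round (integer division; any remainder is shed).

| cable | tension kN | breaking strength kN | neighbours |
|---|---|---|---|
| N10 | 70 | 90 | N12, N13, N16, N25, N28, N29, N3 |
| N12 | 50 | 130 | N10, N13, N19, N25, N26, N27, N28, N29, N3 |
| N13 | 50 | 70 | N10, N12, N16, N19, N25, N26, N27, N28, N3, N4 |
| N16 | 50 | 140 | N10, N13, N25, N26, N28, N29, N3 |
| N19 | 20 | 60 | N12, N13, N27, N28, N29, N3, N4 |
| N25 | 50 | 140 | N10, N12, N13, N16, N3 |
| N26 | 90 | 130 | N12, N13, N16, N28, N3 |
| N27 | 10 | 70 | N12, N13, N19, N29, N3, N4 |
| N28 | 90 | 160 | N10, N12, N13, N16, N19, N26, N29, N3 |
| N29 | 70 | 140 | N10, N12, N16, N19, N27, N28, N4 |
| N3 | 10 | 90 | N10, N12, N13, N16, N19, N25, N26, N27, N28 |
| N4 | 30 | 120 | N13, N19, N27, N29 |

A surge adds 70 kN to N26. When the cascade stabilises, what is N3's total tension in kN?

Round 1 — N26 at 160 > 130. N26 snaps.
  N26 sheds 160 kN to N12, N13, N16, N28, N3: 32 each.
    N12: 50+32 = 82 ≤ 130
    N13: 50+32 = 82 > 70
    N16: 50+32 = 82 ≤ 140
    N28: 90+32 = 122 ≤ 160
    N3: 10+32 = 42 ≤ 90
Round 2 — N13 snaps.
  N13 sheds 82 kN to N10, N12, N16, N19, N25, N27, N28, N3, N4: 9 each (1 lost).
    N10: 70+9 = 79 ≤ 90
    N12: 82+9 = 91 ≤ 130
    N16: 82+9 = 91 ≤ 140
    N19: 20+9 = 29 ≤ 60
    N25: 50+9 = 59 ≤ 140
    N27: 10+9 = 19 ≤ 70
    N28: 122+9 = 131 ≤ 160
    N3: 42+9 = 51 ≤ 90
    N4: 30+9 = 39 ≤ 120
No further breaks.

51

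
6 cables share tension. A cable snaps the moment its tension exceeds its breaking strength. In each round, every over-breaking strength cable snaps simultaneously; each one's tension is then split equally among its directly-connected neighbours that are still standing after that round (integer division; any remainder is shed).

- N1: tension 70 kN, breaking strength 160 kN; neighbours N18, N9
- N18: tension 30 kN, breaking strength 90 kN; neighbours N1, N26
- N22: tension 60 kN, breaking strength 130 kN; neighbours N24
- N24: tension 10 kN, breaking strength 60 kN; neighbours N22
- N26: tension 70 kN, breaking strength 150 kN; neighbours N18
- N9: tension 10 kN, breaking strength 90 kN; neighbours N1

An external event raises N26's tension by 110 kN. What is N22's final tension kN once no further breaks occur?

60

Round 1 — N26 at 180 > 150. N26 snaps.
  N26 sheds 180 kN to N18: 180 each.
    N18: 30+180 = 210 > 90
Round 2 — N18 snaps.
  N18 sheds 210 kN to N1: 210 each.
    N1: 70+210 = 280 > 160
Round 3 — N1 snaps.
  N1 sheds 280 kN to N9: 280 each.
    N9: 10+280 = 290 > 90
Round 4 — N9 snaps.
  N9 sheds 290 kN: no online neighbours, lost.
No further breaks.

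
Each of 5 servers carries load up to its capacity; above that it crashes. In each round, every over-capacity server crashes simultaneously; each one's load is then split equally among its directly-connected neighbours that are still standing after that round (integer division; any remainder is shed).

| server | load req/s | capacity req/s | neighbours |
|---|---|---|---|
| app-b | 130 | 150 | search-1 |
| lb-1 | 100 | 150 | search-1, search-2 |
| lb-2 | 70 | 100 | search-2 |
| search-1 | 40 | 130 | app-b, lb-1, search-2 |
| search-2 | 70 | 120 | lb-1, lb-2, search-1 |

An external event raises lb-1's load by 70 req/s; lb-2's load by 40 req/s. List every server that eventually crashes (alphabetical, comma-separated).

Round 1 — lb-1 at 170 > 150; lb-2 at 110 > 100. lb-1, lb-2 crash.
  lb-1 sheds 170 req/s to search-1, search-2: 85 each.
    search-1: 40+85 = 125 ≤ 130
    search-2: 70+85 = 155 > 120
  lb-2 sheds 110 req/s to search-2: 110 each.
    search-2: 155+110 = 265 > 120
Round 2 — search-2 crashes.
  search-2 sheds 265 req/s to search-1: 265 each.
    search-1: 125+265 = 390 > 130
Round 3 — search-1 crashes.
  search-1 sheds 390 req/s to app-b: 390 each.
    app-b: 130+390 = 520 > 150
Round 4 — app-b crashes.
  app-b sheds 520 req/s: no online neighbours, lost.
No further crashes.

app-b, lb-1, lb-2, search-1, search-2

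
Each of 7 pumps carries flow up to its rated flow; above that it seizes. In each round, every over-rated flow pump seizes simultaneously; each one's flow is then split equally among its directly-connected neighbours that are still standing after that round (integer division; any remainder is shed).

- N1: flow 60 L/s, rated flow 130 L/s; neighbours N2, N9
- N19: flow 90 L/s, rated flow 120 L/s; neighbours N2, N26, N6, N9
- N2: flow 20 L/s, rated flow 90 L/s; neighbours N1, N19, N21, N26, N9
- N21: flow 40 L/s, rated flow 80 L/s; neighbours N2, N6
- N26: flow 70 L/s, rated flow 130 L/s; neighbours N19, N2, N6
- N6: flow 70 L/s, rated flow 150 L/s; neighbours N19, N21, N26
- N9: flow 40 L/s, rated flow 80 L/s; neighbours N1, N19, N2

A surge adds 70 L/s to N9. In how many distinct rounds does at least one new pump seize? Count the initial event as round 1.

Round 1 — N9 at 110 > 80. N9 seizes.
  N9 sheds 110 L/s to N1, N19, N2: 36 each (2 lost).
    N1: 60+36 = 96 ≤ 130
    N19: 90+36 = 126 > 120
    N2: 20+36 = 56 ≤ 90
Round 2 — N19 seizes.
  N19 sheds 126 L/s to N2, N26, N6: 42 each.
    N2: 56+42 = 98 > 90
    N26: 70+42 = 112 ≤ 130
    N6: 70+42 = 112 ≤ 150
Round 3 — N2 seizes.
  N2 sheds 98 L/s to N1, N21, N26: 32 each (2 lost).
    N1: 96+32 = 128 ≤ 130
    N21: 40+32 = 72 ≤ 80
    N26: 112+32 = 144 > 130
Round 4 — N26 seizes.
  N26 sheds 144 L/s to N6: 144 each.
    N6: 112+144 = 256 > 150
Round 5 — N6 seizes.
  N6 sheds 256 L/s to N21: 256 each.
    N21: 72+256 = 328 > 80
Round 6 — N21 seizes.
  N21 sheds 328 L/s: no online neighbours, lost.
No further seizures.

6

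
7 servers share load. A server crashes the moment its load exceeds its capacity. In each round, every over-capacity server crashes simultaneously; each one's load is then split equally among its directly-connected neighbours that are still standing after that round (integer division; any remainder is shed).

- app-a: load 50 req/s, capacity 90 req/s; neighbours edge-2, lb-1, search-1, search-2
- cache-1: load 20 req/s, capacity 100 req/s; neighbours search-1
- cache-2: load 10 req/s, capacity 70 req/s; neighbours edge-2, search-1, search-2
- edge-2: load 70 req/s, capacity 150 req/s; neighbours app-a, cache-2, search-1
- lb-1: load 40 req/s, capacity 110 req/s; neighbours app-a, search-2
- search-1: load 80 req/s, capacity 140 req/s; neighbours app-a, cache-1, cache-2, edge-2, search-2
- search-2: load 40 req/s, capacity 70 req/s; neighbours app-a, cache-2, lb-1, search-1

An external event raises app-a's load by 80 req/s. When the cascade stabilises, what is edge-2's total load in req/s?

Round 1 — app-a at 130 > 90. app-a crashes.
  app-a sheds 130 req/s to edge-2, lb-1, search-1, search-2: 32 each (2 lost).
    edge-2: 70+32 = 102 ≤ 150
    lb-1: 40+32 = 72 ≤ 110
    search-1: 80+32 = 112 ≤ 140
    search-2: 40+32 = 72 > 70
Round 2 — search-2 crashes.
  search-2 sheds 72 req/s to cache-2, lb-1, search-1: 24 each.
    cache-2: 10+24 = 34 ≤ 70
    lb-1: 72+24 = 96 ≤ 110
    search-1: 112+24 = 136 ≤ 140
No further crashes.

102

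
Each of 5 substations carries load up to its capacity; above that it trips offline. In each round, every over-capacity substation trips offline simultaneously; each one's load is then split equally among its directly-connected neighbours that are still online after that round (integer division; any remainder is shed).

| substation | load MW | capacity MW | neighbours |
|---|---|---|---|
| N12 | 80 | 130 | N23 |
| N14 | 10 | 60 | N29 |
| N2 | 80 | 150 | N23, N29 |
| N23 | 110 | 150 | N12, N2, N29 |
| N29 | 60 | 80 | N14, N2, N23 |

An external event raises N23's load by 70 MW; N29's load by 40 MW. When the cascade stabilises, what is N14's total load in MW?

Round 1 — N23 at 180 > 150; N29 at 100 > 80. N23, N29 trip offline.
  N23 sheds 180 MW to N12, N2: 90 each.
    N12: 80+90 = 170 > 130
    N2: 80+90 = 170 > 150
  N29 sheds 100 MW to N14, N2: 50 each.
    N14: 10+50 = 60 ≤ 60
    N2: 170+50 = 220 > 150
Round 2 — N12, N2 trip offline.
  N12 sheds 170 MW: no online neighbours, lost.
  N2 sheds 220 MW: no online neighbours, lost.
No further trips.

60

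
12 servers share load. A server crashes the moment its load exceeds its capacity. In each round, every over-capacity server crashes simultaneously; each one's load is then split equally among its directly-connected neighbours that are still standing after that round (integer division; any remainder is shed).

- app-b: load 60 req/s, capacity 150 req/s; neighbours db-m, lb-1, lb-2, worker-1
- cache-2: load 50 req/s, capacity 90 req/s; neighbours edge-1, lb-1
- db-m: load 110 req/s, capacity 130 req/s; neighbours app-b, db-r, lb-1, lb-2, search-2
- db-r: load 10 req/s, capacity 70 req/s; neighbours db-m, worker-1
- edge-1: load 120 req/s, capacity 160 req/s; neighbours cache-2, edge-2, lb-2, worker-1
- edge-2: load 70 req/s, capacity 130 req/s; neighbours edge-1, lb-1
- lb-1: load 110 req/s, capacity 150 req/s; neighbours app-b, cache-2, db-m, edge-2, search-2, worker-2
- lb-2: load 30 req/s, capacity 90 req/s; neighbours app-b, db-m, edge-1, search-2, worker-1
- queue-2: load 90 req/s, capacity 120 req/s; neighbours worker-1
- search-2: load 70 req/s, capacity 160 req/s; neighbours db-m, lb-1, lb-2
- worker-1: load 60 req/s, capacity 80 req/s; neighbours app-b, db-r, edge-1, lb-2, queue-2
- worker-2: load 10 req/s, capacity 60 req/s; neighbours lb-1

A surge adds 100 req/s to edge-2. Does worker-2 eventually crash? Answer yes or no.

no

Round 1 — edge-2 at 170 > 130. edge-2 crashes.
  edge-2 sheds 170 req/s to edge-1, lb-1: 85 each.
    edge-1: 120+85 = 205 > 160
    lb-1: 110+85 = 195 > 150
Round 2 — edge-1, lb-1 crash.
  edge-1 sheds 205 req/s to cache-2, lb-2, worker-1: 68 each (1 lost).
    cache-2: 50+68 = 118 > 90
    lb-2: 30+68 = 98 > 90
    worker-1: 60+68 = 128 > 80
  lb-1 sheds 195 req/s to app-b, cache-2, db-m, search-2, worker-2: 39 each.
    app-b: 60+39 = 99 ≤ 150
    cache-2: 118+39 = 157 > 90
    db-m: 110+39 = 149 > 130
    search-2: 70+39 = 109 ≤ 160
    worker-2: 10+39 = 49 ≤ 60
Round 3 — cache-2, db-m, lb-2, worker-1 crash.
  cache-2 sheds 157 req/s: no online neighbours, lost.
  db-m sheds 149 req/s to app-b, db-r, search-2: 49 each (2 lost).
    app-b: 99+49 = 148 ≤ 150
    db-r: 10+49 = 59 ≤ 70
    search-2: 109+49 = 158 ≤ 160
  lb-2 sheds 98 req/s to app-b, search-2: 49 each.
    app-b: 148+49 = 197 > 150
    search-2: 158+49 = 207 > 160
  worker-1 sheds 128 req/s to app-b, db-r, queue-2: 42 each (2 lost).
    app-b: 197+42 = 239 > 150
    db-r: 59+42 = 101 > 70
    queue-2: 90+42 = 132 > 120
Round 4 — app-b, db-r, queue-2, search-2 crash.
  app-b sheds 239 req/s: no online neighbours, lost.
  db-r sheds 101 req/s: no online neighbours, lost.
  queue-2 sheds 132 req/s: no online neighbours, lost.
  search-2 sheds 207 req/s: no online neighbours, lost.
No further crashes.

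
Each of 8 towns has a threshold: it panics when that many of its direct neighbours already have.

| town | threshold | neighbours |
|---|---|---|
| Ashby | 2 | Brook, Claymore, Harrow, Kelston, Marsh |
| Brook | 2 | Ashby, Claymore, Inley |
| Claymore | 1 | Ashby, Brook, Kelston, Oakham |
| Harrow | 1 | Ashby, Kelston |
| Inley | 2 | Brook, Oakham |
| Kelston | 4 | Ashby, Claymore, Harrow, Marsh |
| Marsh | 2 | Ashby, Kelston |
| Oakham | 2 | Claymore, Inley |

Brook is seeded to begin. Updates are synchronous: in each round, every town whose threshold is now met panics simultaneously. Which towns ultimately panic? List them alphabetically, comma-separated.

Ashby, Brook, Claymore, Harrow

Round 1 — Brook panics (initial).
Round 2 — checking thresholds:
  Ashby: 1 of 5 neighbours < 2, not yet.
  Claymore: 1 of 4 neighbours ≥ 1, panics.
  Inley: 1 of 2 neighbours < 2, not yet.
Round 3 — checking thresholds:
  Ashby: 2 of 5 neighbours ≥ 2, panics.
  Inley: 1 of 2 neighbours < 2, not yet.
  Kelston: 1 of 4 neighbours < 4, not yet.
  Oakham: 1 of 2 neighbours < 2, not yet.
Round 4 — checking thresholds:
  Harrow: 1 of 2 neighbours ≥ 1, panics.
  Inley: 1 of 2 neighbours < 2, not yet.
  Kelston: 2 of 4 neighbours < 4, not yet.
  Marsh: 1 of 2 neighbours < 2, not yet.
  Oakham: 1 of 2 neighbours < 2, not yet.
Round 5 — no new panics; cascade stops.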